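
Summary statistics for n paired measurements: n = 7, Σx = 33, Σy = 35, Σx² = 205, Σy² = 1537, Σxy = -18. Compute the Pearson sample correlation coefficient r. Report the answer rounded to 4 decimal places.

S_xy = nΣxy − ΣxΣy = 7·(-18) − 33·35 = -126 − 1155 = -1281
S_xx = nΣx² − (Σx)² = 7·205 − 33² = 1435 − 1089 = 346
S_yy = nΣy² − (Σy)² = 7·1537 − 35² = 10759 − 1225 = 9534
r = S_xy / √(S_xx·S_yy) = -1281 / √(346·9534) = -1281 / √3298764 = -1281 / 1816.2500 = -0.7053

-0.7053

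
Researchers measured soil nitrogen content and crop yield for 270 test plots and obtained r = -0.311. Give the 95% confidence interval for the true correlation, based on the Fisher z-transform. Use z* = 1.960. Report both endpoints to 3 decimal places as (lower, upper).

Fisher z: z_r = atanh(r) = ½·ln((1+(-0.311))/(1−(-0.311))) = -0.321652
SE(z) = 1/√(n−3) = 1/√267 = 0.061199
95% ⇒ z* = 1.960; margin = 1.960·0.061199 = 0.119950
CI on z-scale: (-0.441602, -0.201702)
Back-transform: tanh(-0.441602) = -0.414971, tanh(-0.201702) = -0.199010

(-0.415, -0.199)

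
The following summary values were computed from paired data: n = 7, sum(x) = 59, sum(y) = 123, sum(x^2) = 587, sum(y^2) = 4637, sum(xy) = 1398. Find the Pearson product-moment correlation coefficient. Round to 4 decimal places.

Numerator: nΣxy − (Σx)(Σy) = 7·1398 − (59)(123) = 2529
Denominator: √[(nΣx²−(Σx)²)(nΣy²−(Σy)²)]
  nΣx²−(Σx)² = 7·587 − 3481 = 628;  nΣy²−(Σy)² = 7·4637 − 15129 = 17330
  √(628·17330) = √10883240 = 3298.9756
r = 2529 / 3298.9756 = 0.7666

0.7666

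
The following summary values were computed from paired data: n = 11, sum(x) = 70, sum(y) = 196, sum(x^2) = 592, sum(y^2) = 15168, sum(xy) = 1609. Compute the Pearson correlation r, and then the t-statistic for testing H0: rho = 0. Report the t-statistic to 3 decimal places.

0.863

S_xy = nΣxy − ΣxΣy = 11·1609 − 70·196 = 17699 − 13720 = 3979
S_xx = nΣx² − (Σx)² = 11·592 − 70² = 6512 − 4900 = 1612
S_yy = nΣy² − (Σy)² = 11·15168 − 196² = 166848 − 38416 = 128432
r = S_xy / √(S_xx·S_yy) = 3979 / √(1612·128432) = 3979 / √207032384 = 3979 / 14388.6199 = 0.2765
t = r·√(n−2)/√(1−r²) = 0.2765·√9 / √(1−0.076452) = 0.829500 / 0.961014 = 0.863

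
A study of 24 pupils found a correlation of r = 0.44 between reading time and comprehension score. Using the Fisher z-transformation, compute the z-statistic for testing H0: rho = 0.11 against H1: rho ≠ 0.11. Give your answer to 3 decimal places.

z_r = atanh(0.44) = 0.472231,  z_0 = atanh(0.11) = 0.110447
SE = 1/√(n−3) = 1/√21 = 0.218218
z = (z_r − z_0)/SE = (0.472231 − 0.110447) / 0.218218 = 0.361784 / 0.218218 = 1.658

1.658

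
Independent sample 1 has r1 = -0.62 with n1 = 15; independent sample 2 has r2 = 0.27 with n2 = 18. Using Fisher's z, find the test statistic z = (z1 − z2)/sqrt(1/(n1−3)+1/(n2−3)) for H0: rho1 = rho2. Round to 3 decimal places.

Fisher z-transforms: z1 = atanh(-0.62) = -0.725005, z2 = atanh(0.27) = 0.276864; difference d = -1.001869
Var(d) = 1/12 + 1/15 = 0.0833333 + 0.0666667 = 0.1500000
z = d/√Var(d) = -1.001869 / √0.1500000 = -1.001869 / 0.387298 = -2.587

-2.587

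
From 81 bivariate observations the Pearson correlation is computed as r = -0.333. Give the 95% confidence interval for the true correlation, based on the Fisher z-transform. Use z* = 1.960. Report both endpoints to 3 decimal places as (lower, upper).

z_r = atanh(-0.333) = -0.346199;  SE = 1/√(n−3) = 1/√78 = 0.113228
z-limits: -0.346199 ± 1.960·0.113228 = -0.346199 ± 0.221927 = [-0.568126, -0.124272]
ρ-limits: (tanh -0.568126, tanh -0.124272) = (-0.514, -0.124)

(-0.514, -0.124)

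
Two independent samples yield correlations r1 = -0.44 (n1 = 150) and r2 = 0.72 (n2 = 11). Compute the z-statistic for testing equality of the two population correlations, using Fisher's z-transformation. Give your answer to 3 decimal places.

z1 = atanh(-0.44) = -0.472231,  z2 = atanh(0.72) = 0.907645
SE = √(1/(n1−3) + 1/(n2−3)) = √(1/147 + 1/8) = √(0.0068027 + 0.1250000) = √0.1318027 = 0.363046
z = (z1 − z2)/SE = (-0.472231 − 0.907645) / 0.363046 = -1.379876 / 0.363046 = -3.801

-3.801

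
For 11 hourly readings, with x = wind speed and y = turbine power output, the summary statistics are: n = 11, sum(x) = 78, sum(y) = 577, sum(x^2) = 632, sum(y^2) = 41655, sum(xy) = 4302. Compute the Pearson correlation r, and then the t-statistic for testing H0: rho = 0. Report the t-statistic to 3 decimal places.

Numerator: nΣxy − (Σx)(Σy) = 11·4302 − (78)(577) = 2316
Denominator: √[(nΣx²−(Σx)²)(nΣy²−(Σy)²)]
  nΣx²−(Σx)² = 11·632 − 6084 = 868;  nΣy²−(Σy)² = 11·41655 − 332929 = 125276
  √(868·125276) = √108739568 = 10427.8266
r = 2316 / 10427.8266 = 0.2221
t = r·√(n−2)/√(1−r²) = 0.2221·√9 / √(1−0.049328) = 0.666300 / 0.975024 = 0.683

0.683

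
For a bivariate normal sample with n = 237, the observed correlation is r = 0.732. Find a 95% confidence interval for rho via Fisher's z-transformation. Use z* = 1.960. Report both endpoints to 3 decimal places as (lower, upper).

z_r = atanh(0.732) = 0.933023;  SE = 1/√(n−3) = 1/√234 = 0.065372
z-limits: 0.933023 ± 1.960·0.065372 = 0.933023 ± 0.128129 = [0.804894, 1.061152]
ρ-limits: (tanh 0.804894, tanh 1.061152) = (0.667, 0.786)

(0.667, 0.786)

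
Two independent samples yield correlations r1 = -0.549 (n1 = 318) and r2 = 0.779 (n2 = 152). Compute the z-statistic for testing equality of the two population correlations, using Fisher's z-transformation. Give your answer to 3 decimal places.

-16.693

z1 = atanh(-0.549) = -0.616949,  z2 = atanh(0.779) = 1.042822
SE = √(1/(n1−3) + 1/(n2−3)) = √(1/315 + 1/149) = √(0.0031746 + 0.0067114) = √0.0098860 = 0.099428
z = (z1 − z2)/SE = (-0.616949 − 1.042822) / 0.099428 = -1.659771 / 0.099428 = -16.693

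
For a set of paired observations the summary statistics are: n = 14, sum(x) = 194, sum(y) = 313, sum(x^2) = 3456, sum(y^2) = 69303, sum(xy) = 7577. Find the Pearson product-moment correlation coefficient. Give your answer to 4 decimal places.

Numerator: nΣxy − (Σx)(Σy) = 14·7577 − (194)(313) = 45356
Denominator: √[(nΣx²−(Σx)²)(nΣy²−(Σy)²)]
  nΣx²−(Σx)² = 14·3456 − 37636 = 10748;  nΣy²−(Σy)² = 14·69303 − 97969 = 872273
  √(10748·872273) = √9375190204 = 96825.5659
r = 45356 / 96825.5659 = 0.4684

0.4684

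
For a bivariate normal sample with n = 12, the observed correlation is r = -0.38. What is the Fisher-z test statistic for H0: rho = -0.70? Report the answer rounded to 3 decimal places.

1.402

z_r = atanh(-0.38) = -0.400060,  z_0 = atanh(-0.70) = -0.867301
SE = 1/√(n−3) = 1/√9 = 0.333333
z = (z_r − z_0)/SE = (-0.400060 − (-0.867301)) / 0.333333 = 0.467241 / 0.333333 = 1.402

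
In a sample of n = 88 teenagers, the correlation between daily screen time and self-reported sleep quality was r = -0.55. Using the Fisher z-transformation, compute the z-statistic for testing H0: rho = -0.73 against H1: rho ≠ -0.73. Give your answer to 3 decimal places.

2.861

Fisher z: atanh(-0.55) = -0.618381, atanh(-0.73) = -0.928727
z = (z_r − z_0)·√(n−3) = (-0.618381 − (-0.928727))·√85 = 0.310346 · 9.219544 = 2.861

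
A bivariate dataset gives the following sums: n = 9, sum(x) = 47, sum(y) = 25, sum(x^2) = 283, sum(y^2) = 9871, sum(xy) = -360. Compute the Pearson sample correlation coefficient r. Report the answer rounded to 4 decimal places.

S_xy = nΣxy − ΣxΣy = 9·(-360) − 47·25 = -3240 − 1175 = -4415
S_xx = nΣx² − (Σx)² = 9·283 − 47² = 2547 − 2209 = 338
S_yy = nΣy² − (Σy)² = 9·9871 − 25² = 88839 − 625 = 88214
r = S_xy / √(S_xx·S_yy) = -4415 / √(338·88214) = -4415 / √29816332 = -4415 / 5460.4333 = -0.8085

-0.8085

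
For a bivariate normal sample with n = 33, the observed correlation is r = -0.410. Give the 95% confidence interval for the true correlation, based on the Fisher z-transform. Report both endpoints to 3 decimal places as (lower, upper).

(-0.660, -0.078)

Fisher z: z_r = atanh(r) = ½·ln((1+(-0.410))/(1−(-0.410))) = -0.435611
SE(z) = 1/√(n−3) = 1/√30 = 0.182574
95% ⇒ z* = 1.960; margin = 1.960·0.182574 = 0.357845
CI on z-scale: (-0.793456, -0.077766)
Back-transform: tanh(-0.793456) = -0.660362, tanh(-0.077766) = -0.077610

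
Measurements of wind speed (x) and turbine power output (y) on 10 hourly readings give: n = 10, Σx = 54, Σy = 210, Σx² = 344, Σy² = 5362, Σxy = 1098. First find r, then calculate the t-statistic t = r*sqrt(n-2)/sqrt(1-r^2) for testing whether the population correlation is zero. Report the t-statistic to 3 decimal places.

S_xy = nΣxy − ΣxΣy = 10·1098 − 54·210 = 10980 − 11340 = -360
S_xx = nΣx² − (Σx)² = 10·344 − 54² = 3440 − 2916 = 524
S_yy = nΣy² − (Σy)² = 10·5362 − 210² = 53620 − 44100 = 9520
r = S_xy / √(S_xx·S_yy) = -360 / √(524·9520) = -360 / √4988480 = -360 / 2233.4905 = -0.1612
t = r·√(n−2)/√(1−r²) = -0.1612·√8 / √(1−0.025985) = -0.455942 / 0.986922 = -0.462

-0.462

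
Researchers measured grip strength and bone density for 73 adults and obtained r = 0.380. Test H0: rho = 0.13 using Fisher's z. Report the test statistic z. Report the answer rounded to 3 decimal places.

2.253

Fisher z: atanh(0.380) = 0.400060, atanh(0.13) = 0.130740
z = (z_r − z_0)·√(n−3) = (0.400060 − 0.130740)·√70 = 0.269320 · 8.366600 = 2.253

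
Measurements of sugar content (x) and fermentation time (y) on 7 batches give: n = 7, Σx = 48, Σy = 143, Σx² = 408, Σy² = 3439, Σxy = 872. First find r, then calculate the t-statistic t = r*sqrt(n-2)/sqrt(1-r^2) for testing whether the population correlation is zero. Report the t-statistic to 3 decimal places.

-1.425

Numerator: nΣxy − (Σx)(Σy) = 7·872 − (48)(143) = -760
Denominator: √[(nΣx²−(Σx)²)(nΣy²−(Σy)²)]
  nΣx²−(Σx)² = 7·408 − 2304 = 552;  nΣy²−(Σy)² = 7·3439 − 20449 = 3624
  √(552·3624) = √2000448 = 1414.3719
r = -760 / 1414.3719 = -0.5373
t = r·√(n−2)/√(1−r²) = -0.5373·√5 / √(1−0.288691) = -1.201439 / 0.843391 = -1.425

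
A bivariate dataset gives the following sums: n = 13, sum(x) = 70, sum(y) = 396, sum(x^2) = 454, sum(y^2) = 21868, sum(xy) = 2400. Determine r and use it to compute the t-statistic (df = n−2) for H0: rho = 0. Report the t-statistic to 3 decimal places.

1.073

S_xy = nΣxy − ΣxΣy = 13·2400 − 70·396 = 31200 − 27720 = 3480
S_xx = nΣx² − (Σx)² = 13·454 − 70² = 5902 − 4900 = 1002
S_yy = nΣy² − (Σy)² = 13·21868 − 396² = 284284 − 156816 = 127468
r = S_xy / √(S_xx·S_yy) = 3480 / √(1002·127468) = 3480 / √127722936 = 3480 / 11301.4573 = 0.3079
t = r·√(n−2)/√(1−r²) = 0.3079·√11 / √(1−0.094802) = 1.021189 / 0.951419 = 1.073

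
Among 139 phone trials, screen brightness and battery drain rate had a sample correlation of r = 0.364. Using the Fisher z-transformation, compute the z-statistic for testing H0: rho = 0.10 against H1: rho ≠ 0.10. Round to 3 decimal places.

3.279

z_r = atanh(0.364) = 0.381489,  z_0 = atanh(0.10) = 0.100335
SE = 1/√(n−3) = 1/√136 = 0.085749
z = (z_r − z_0)/SE = (0.381489 − 0.100335) / 0.085749 = 0.281154 / 0.085749 = 3.279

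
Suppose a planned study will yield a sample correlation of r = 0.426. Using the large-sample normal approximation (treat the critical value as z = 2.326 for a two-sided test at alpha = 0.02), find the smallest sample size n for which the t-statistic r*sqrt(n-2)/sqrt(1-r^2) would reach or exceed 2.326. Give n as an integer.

27

Need r·√(n−2)/√(1−r²) ≥ 2.326
√(n−2) ≥ 2.326·√(1−0.181476) / 0.426 = 2.326·0.904723 / 0.426 = 4.9399
n−2 ≥ 24.4026  ⇒  n ≥ 26.4026
Smallest integer n = 27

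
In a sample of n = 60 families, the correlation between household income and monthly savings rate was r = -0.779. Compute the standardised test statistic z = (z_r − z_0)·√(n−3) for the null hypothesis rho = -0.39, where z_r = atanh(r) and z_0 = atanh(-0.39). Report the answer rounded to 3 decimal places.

-4.764

Fisher z: atanh(-0.779) = -1.042822, atanh(-0.39) = -0.411800
z = (z_r − z_0)·√(n−3) = (-1.042822 − (-0.411800))·√57 = -0.631022 · 7.549834 = -4.764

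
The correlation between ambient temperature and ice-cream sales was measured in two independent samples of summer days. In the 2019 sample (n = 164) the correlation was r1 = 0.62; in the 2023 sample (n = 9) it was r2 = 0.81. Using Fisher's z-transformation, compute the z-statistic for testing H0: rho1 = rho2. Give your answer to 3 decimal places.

Fisher z-transforms: z1 = atanh(0.62) = 0.725005, z2 = atanh(0.81) = 1.127029; difference d = -0.402024
Var(d) = 1/161 + 1/6 = 0.0062112 + 0.1666667 = 0.1728779
z = d/√Var(d) = -0.402024 / √0.1728779 = -0.402024 / 0.415786 = -0.967

-0.967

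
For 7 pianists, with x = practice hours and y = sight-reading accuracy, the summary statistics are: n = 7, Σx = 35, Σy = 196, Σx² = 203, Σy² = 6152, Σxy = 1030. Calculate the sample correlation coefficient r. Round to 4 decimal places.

0.3667

S_xy = nΣxy − ΣxΣy = 7·1030 − 35·196 = 7210 − 6860 = 350
S_xx = nΣx² − (Σx)² = 7·203 − 35² = 1421 − 1225 = 196
S_yy = nΣy² − (Σy)² = 7·6152 − 196² = 43064 − 38416 = 4648
r = S_xy / √(S_xx·S_yy) = 350 / √(196·4648) = 350 / √911008 = 350 / 954.4674 = 0.3667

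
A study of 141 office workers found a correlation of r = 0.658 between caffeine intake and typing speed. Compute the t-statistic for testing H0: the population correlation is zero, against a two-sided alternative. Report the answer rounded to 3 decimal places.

t = r·√(n−2) / √(1−r²) with r = 0.658, n = 141
  = 0.658·√139 / √(1 − 0.432964)
  = 0.658·11.789826 / 0.753018
  = 7.757706 / 0.753018 = 10.302

10.302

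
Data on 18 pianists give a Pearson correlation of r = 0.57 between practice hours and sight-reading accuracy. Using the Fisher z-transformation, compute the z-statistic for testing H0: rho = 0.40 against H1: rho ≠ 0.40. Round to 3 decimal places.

z_r = atanh(0.57) = 0.647523,  z_0 = atanh(0.40) = 0.423649
SE = 1/√(n−3) = 1/√15 = 0.258199
z = (z_r − z_0)/SE = (0.647523 − 0.423649) / 0.258199 = 0.223874 / 0.258199 = 0.867

0.867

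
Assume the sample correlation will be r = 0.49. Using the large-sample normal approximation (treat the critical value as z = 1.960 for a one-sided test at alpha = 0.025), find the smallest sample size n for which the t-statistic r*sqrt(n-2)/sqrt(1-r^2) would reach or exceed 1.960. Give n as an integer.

Need r·√(n−2)/√(1−r²) ≥ 1.960
√(n−2) ≥ 1.960·√(1−0.2401) / 0.49 = 1.960·0.871722 / 0.49 = 3.4869
n−2 ≥ 12.1585  ⇒  n ≥ 14.1585
Smallest integer n = 15

15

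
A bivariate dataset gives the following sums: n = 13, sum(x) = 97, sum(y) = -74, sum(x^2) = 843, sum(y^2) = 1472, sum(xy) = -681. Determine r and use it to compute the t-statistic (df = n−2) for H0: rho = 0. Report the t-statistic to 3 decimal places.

S_xy = nΣxy − ΣxΣy = 13·(-681) − 97·(-74) = -8853 − (-7178) = -1675
S_xx = nΣx² − (Σx)² = 13·843 − 97² = 10959 − 9409 = 1550
S_yy = nΣy² − (Σy)² = 13·1472 − (-74)² = 19136 − 5476 = 13660
r = S_xy / √(S_xx·S_yy) = -1675 / √(1550·13660) = -1675 / √21173000 = -1675 / 4601.4128 = -0.3640
t = r·√(n−2)/√(1−r²) = -0.3640·√11 / √(1−0.132496) = -1.207251 / 0.931399 = -1.296

-1.296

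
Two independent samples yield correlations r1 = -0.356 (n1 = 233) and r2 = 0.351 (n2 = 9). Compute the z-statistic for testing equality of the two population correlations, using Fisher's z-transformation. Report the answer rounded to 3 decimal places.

Fisher z-transforms: z1 = atanh(-0.356) = -0.372298, z2 = atanh(0.351) = 0.366584; difference d = -0.738882
Var(d) = 1/230 + 1/6 = 0.0043478 + 0.1666667 = 0.1710145
z = d/√Var(d) = -0.738882 / √0.1710145 = -0.738882 / 0.413539 = -1.787

-1.787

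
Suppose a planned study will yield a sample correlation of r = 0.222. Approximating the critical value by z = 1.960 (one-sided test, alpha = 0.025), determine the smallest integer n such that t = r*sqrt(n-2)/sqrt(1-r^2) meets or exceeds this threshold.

77

Need r·√(n−2)/√(1−r²) ≥ 1.960
√(n−2) ≥ 1.960·√(1−0.049284) / 0.222 = 1.960·0.975047 / 0.222 = 8.6085
n−2 ≥ 74.1063  ⇒  n ≥ 76.1063
Smallest integer n = 77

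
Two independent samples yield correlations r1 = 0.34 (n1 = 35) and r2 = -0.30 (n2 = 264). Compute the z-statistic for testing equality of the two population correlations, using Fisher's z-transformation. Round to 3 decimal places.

z1 = atanh(0.34) = 0.354093,  z2 = atanh(-0.30) = -0.309520
SE = √(1/(n1−3) + 1/(n2−3)) = √(1/32 + 1/261) = √(0.0312500 + 0.0038314) = √0.0350814 = 0.187300
z = (z1 − z2)/SE = (0.354093 − (-0.309520)) / 0.187300 = 0.663613 / 0.187300 = 3.543

3.543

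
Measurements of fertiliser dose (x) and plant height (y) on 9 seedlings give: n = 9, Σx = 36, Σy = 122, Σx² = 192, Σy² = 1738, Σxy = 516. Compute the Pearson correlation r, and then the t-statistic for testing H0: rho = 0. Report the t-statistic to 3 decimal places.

1.298

Numerator: nΣxy − (Σx)(Σy) = 9·516 − (36)(122) = 252
Denominator: √[(nΣx²−(Σx)²)(nΣy²−(Σy)²)]
  nΣx²−(Σx)² = 9·192 − 1296 = 432;  nΣy²−(Σy)² = 9·1738 − 14884 = 758
  √(432·758) = √327456 = 572.2377
r = 252 / 572.2377 = 0.4404
t = r·√(n−2)/√(1−r²) = 0.4404·√7 / √(1−0.193952) = 1.165189 / 0.897802 = 1.298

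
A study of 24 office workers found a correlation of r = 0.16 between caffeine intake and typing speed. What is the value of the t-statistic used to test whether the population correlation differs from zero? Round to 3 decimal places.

t = r·√(n−2) / √(1−r²) with r = 0.16, n = 24
  = 0.16·√22 / √(1 − 0.0256)
  = 0.16·4.690416 / 0.987117
  = 0.750467 / 0.987117 = 0.760

0.760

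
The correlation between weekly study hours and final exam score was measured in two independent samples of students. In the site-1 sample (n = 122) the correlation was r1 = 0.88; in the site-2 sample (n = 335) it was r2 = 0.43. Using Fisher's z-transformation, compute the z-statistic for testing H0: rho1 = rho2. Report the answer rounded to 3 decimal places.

Fisher z-transforms: z1 = atanh(0.88) = 1.375768, z2 = atanh(0.43) = 0.459897; difference d = 0.915871
Var(d) = 1/119 + 1/332 = 0.0084034 + 0.0030120 = 0.0114154
z = d/√Var(d) = 0.915871 / √0.0114154 = 0.915871 / 0.106843 = 8.572

8.572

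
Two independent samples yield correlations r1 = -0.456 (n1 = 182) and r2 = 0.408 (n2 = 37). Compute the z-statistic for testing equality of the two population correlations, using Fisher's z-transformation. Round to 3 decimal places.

Fisher z-transforms: z1 = atanh(-0.456) = -0.492249, z2 = atanh(0.408) = 0.433209; difference d = -0.925458
Var(d) = 1/179 + 1/34 = 0.0055866 + 0.0294118 = 0.0349984
z = d/√Var(d) = -0.925458 / √0.0349984 = -0.925458 / 0.187079 = -4.947

-4.947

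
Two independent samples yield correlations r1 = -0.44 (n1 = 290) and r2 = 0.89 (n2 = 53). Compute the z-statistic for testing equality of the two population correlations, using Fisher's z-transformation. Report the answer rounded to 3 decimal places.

Fisher z-transforms: z1 = atanh(-0.44) = -0.472231, z2 = atanh(0.89) = 1.421926; difference d = -1.894157
Var(d) = 1/287 + 1/50 = 0.0034843 + 0.0200000 = 0.0234843
z = d/√Var(d) = -1.894157 / √0.0234843 = -1.894157 / 0.153246 = -12.360

-12.360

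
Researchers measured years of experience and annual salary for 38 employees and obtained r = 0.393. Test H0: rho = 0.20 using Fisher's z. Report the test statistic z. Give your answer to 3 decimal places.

1.258

z_r = atanh(0.393) = 0.415343,  z_0 = atanh(0.20) = 0.202733
SE = 1/√(n−3) = 1/√35 = 0.169031
z = (z_r − z_0)/SE = (0.415343 − 0.202733) / 0.169031 = 0.212610 / 0.169031 = 1.258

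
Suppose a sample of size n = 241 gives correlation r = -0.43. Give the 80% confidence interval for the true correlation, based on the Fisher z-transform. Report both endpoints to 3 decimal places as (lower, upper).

(-0.495, -0.360)

z_r = atanh(-0.43) = -0.459897;  SE = 1/√(n−3) = 1/√238 = 0.064820
z-limits: -0.459897 ± 1.282·0.064820 = -0.459897 ± 0.083099 = [-0.542996, -0.376798]
ρ-limits: (tanh -0.542996, tanh -0.376798) = (-0.495, -0.360)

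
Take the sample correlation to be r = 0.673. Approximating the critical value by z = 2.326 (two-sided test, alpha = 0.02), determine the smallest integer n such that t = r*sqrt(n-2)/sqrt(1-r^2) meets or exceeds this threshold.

r√(n−2)/√(1−r²) ≥ 2.326  ⇔  n−2 ≥ (2.326)²·(1−r²)/r²
(1−r²)/r² = (1−0.452929)/0.452929 = 1.2079
n ≥ 2 + 5.410276·1.2079 = 2 + 6.5351 = 8.5351
⌈8.5351⌉ = 9

9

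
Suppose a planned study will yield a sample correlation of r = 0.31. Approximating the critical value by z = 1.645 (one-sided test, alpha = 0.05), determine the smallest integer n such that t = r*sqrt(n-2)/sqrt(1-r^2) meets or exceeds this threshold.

r√(n−2)/√(1−r²) ≥ 1.645  ⇔  n−2 ≥ (1.645)²·(1−r²)/r²
(1−r²)/r² = (1−0.0961)/0.0961 = 9.4058
n ≥ 2 + 2.706025·9.4058 = 2 + 25.4523 = 27.4523
⌈27.4523⌉ = 28

28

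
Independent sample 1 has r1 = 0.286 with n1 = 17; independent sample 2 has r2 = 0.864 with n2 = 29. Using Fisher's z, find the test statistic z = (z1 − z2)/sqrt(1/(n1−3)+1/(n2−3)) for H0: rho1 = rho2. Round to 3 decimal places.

Fisher z-transforms: z1 = atanh(0.286) = 0.294204, z2 = atanh(0.864) = 1.308913; difference d = -1.014709
Var(d) = 1/14 + 1/26 = 0.0714286 + 0.0384615 = 0.1098901
z = d/√Var(d) = -1.014709 / √0.1098901 = -1.014709 / 0.331497 = -3.061

-3.061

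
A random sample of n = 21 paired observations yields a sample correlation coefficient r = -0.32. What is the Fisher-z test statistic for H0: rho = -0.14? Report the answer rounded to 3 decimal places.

-0.809

Fisher z: atanh(-0.32) = -0.331647, atanh(-0.14) = -0.140926
z = (z_r − z_0)·√(n−3) = (-0.331647 − (-0.140926))·√18 = -0.190721 · 4.242641 = -0.809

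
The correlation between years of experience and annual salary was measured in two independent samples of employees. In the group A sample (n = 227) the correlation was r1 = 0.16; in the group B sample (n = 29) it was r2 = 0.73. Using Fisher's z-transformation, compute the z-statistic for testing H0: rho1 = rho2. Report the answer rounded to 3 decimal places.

-3.704

Fisher z-transforms: z1 = atanh(0.16) = 0.161387, z2 = atanh(0.73) = 0.928727; difference d = -0.767340
Var(d) = 1/224 + 1/26 = 0.0044643 + 0.0384615 = 0.0429258
z = d/√Var(d) = -0.767340 / √0.0429258 = -0.767340 / 0.207185 = -3.704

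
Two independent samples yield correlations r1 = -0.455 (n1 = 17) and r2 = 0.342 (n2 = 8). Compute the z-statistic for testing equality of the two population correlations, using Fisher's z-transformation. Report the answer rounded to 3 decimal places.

Fisher z-transforms: z1 = atanh(-0.455) = -0.490988, z2 = atanh(0.342) = 0.356356; difference d = -0.847344
Var(d) = 1/14 + 1/5 = 0.0714286 + 0.2000000 = 0.2714286
z = d/√Var(d) = -0.847344 / √0.2714286 = -0.847344 / 0.520988 = -1.626

-1.626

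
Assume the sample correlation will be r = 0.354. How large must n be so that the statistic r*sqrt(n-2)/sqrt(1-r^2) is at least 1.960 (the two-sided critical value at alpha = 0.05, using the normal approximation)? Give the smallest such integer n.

29

r√(n−2)/√(1−r²) ≥ 1.960  ⇔  n−2 ≥ (1.960)²·(1−r²)/r²
(1−r²)/r² = (1−0.125316)/0.125316 = 6.9798
n ≥ 2 + 3.8416·6.9798 = 2 + 26.8136 = 28.8136
⌈28.8136⌉ = 29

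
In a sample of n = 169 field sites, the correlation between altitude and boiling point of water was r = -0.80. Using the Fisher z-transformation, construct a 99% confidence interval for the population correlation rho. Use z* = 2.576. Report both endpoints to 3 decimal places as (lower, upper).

(-0.861, -0.716)

Fisher z: z_r = atanh(r) = ½·ln((1+(-0.80))/(1−(-0.80))) = -1.098612
SE(z) = 1/√(n−3) = 1/√166 = 0.077615
99% ⇒ z* = 2.576; margin = 2.576·0.077615 = 0.199936
CI on z-scale: (-1.298548, -0.898676)
Back-transform: tanh(-1.298548) = -0.861349, tanh(-0.898676) = -0.715653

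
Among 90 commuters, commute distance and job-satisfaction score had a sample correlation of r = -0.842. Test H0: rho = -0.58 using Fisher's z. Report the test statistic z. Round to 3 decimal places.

Fisher z: atanh(-0.842) = -1.228006, atanh(-0.58) = -0.662463
z = (z_r − z_0)·√(n−3) = (-1.228006 − (-0.662463))·√87 = -0.565543 · 9.327379 = -5.275

-5.275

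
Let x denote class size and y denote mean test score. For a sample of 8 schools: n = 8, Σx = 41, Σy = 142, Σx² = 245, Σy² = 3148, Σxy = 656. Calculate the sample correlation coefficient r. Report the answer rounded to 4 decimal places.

S_xy = nΣxy − ΣxΣy = 8·656 − 41·142 = 5248 − 5822 = -574
S_xx = nΣx² − (Σx)² = 8·245 − 41² = 1960 − 1681 = 279
S_yy = nΣy² − (Σy)² = 8·3148 − 142² = 25184 − 20164 = 5020
r = S_xy / √(S_xx·S_yy) = -574 / √(279·5020) = -574 / √1400580 = -574 / 1183.4610 = -0.4850

-0.4850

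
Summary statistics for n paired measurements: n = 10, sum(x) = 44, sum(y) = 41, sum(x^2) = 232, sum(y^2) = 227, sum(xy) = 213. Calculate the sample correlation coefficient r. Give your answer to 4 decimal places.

0.6855

S_xy = nΣxy − ΣxΣy = 10·213 − 44·41 = 2130 − 1804 = 326
S_xx = nΣx² − (Σx)² = 10·232 − 44² = 2320 − 1936 = 384
S_yy = nΣy² − (Σy)² = 10·227 − 41² = 2270 − 1681 = 589
r = S_xy / √(S_xx·S_yy) = 326 / √(384·589) = 326 / √226176 = 326 / 475.5796 = 0.6855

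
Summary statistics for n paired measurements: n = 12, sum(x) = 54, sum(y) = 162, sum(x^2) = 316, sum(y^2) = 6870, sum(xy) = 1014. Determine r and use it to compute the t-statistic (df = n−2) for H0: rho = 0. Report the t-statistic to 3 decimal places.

1.765

S_xy = nΣxy − ΣxΣy = 12·1014 − 54·162 = 12168 − 8748 = 3420
S_xx = nΣx² − (Σx)² = 12·316 − 54² = 3792 − 2916 = 876
S_yy = nΣy² − (Σy)² = 12·6870 − 162² = 82440 − 26244 = 56196
r = S_xy / √(S_xx·S_yy) = 3420 / √(876·56196) = 3420 / √49227696 = 3420 / 7016.2451 = 0.4874
t = r·√(n−2)/√(1−r²) = 0.4874·√10 / √(1−0.237559) = 1.541294 / 0.873179 = 1.765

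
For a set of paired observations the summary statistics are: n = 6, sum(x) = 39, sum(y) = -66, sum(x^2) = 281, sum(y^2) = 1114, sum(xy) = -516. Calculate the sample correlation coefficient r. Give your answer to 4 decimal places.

S_xy = nΣxy − ΣxΣy = 6·(-516) − 39·(-66) = -3096 − (-2574) = -522
S_xx = nΣx² − (Σx)² = 6·281 − 39² = 1686 − 1521 = 165
S_yy = nΣy² − (Σy)² = 6·1114 − (-66)² = 6684 − 4356 = 2328
r = S_xy / √(S_xx·S_yy) = -522 / √(165·2328) = -522 / √384120 = -522 / 619.7742 = -0.8422

-0.8422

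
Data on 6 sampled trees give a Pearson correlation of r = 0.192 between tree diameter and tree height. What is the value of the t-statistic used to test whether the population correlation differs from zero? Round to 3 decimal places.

0.391

1 − r² = 1 − 0.036864 = 0.963136;  √(1−r²) = 0.981395
√(n−2) = √4 = 2.000000
t = r·√(n−2)/√(1−r²) = 0.192 · 2.000000 / 0.981395 = 0.391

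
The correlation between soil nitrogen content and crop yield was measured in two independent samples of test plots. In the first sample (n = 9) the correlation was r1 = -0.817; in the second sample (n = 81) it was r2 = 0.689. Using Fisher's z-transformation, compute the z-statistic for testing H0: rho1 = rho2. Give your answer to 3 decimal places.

-4.706

Fisher z-transforms: z1 = atanh(-0.817) = -1.147728, z2 = atanh(0.689) = 0.846050; difference d = -1.993778
Var(d) = 1/6 + 1/78 = 0.1666667 + 0.0128205 = 0.1794872
z = d/√Var(d) = -1.993778 / √0.1794872 = -1.993778 / 0.423659 = -4.706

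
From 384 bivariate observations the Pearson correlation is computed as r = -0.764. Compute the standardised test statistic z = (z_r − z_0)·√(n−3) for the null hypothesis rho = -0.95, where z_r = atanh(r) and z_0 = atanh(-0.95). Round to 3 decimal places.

16.123

Fisher z: atanh(-0.764) = -1.005754, atanh(-0.95) = -1.831781
z = (z_r − z_0)·√(n−3) = (-1.005754 − (-1.831781))·√381 = 0.826027 · 19.519221 = 16.123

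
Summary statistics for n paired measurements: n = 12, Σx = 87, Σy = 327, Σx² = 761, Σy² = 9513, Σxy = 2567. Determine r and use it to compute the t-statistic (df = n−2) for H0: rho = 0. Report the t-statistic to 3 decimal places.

S_xy = nΣxy − ΣxΣy = 12·2567 − 87·327 = 30804 − 28449 = 2355
S_xx = nΣx² − (Σx)² = 12·761 − 87² = 9132 − 7569 = 1563
S_yy = nΣy² − (Σy)² = 12·9513 − 327² = 114156 − 106929 = 7227
r = S_xy / √(S_xx·S_yy) = 2355 / √(1563·7227) = 2355 / √11295801 = 2355 / 3360.9226 = 0.7007
t = r·√(n−2)/√(1−r²) = 0.7007·√10 / √(1−0.490980) = 2.215808 / 0.713456 = 3.106

3.106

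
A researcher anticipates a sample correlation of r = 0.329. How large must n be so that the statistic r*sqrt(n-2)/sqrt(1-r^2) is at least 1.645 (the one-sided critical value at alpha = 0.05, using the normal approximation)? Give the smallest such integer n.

25

r√(n−2)/√(1−r²) ≥ 1.645  ⇔  n−2 ≥ (1.645)²·(1−r²)/r²
(1−r²)/r² = (1−0.108241)/0.108241 = 8.2386
n ≥ 2 + 2.706025·8.2386 = 2 + 22.2939 = 24.2939
⌈24.2939⌉ = 25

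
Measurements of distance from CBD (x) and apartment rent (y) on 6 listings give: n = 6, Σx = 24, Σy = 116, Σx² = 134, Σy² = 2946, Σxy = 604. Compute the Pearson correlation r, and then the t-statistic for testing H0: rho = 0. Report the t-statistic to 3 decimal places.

3.317

Numerator: nΣxy − (Σx)(Σy) = 6·604 − (24)(116) = 840
Denominator: √[(nΣx²−(Σx)²)(nΣy²−(Σy)²)]
  nΣx²−(Σx)² = 6·134 − 576 = 228;  nΣy²−(Σy)² = 6·2946 − 13456 = 4220
  √(228·4220) = √962160 = 980.8975
r = 840 / 980.8975 = 0.8564
t = r·√(n−2)/√(1−r²) = 0.8564·√4 / √(1−0.733421) = 1.712800 / 0.516313 = 3.317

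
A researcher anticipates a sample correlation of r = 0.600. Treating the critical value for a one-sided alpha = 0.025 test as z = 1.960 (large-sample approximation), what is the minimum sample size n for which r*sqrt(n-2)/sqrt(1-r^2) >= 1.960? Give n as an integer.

9

Need r·√(n−2)/√(1−r²) ≥ 1.960
√(n−2) ≥ 1.960·√(1−0.360000) / 0.600 = 1.960·0.800000 / 0.600 = 2.6133
n−2 ≥ 6.8293  ⇒  n ≥ 8.8293
Smallest integer n = 9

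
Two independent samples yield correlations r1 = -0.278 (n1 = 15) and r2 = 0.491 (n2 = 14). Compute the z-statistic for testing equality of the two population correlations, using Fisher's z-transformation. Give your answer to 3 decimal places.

-1.971

z1 = atanh(-0.278) = -0.285513,  z2 = atanh(0.491) = 0.537377
SE = √(1/(n1−3) + 1/(n2−3)) = √(1/12 + 1/11) = √(0.0833333 + 0.0909091) = √0.1742424 = 0.417424
z = (z1 − z2)/SE = (-0.285513 − 0.537377) / 0.417424 = -0.822890 / 0.417424 = -1.971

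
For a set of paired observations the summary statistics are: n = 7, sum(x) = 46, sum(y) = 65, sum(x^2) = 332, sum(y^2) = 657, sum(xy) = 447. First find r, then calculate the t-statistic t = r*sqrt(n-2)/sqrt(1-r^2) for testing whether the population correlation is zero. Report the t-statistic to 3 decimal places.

1.285

Numerator: nΣxy − (Σx)(Σy) = 7·447 − (46)(65) = 139
Denominator: √[(nΣx²−(Σx)²)(nΣy²−(Σy)²)]
  nΣx²−(Σx)² = 7·332 − 2116 = 208;  nΣy²−(Σy)² = 7·657 − 4225 = 374
  √(208·374) = √77792 = 278.9122
r = 139 / 278.9122 = 0.4984
t = r·√(n−2)/√(1−r²) = 0.4984·√5 / √(1−0.248403) = 1.114456 / 0.866947 = 1.285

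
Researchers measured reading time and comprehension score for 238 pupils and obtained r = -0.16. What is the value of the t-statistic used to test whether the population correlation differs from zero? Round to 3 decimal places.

t = r·√(n−2) / √(1−r²) with r = -0.16, n = 238
  = -0.16·√236 / √(1 − 0.0256)
  = -0.16·15.362291 / 0.987117
  = -2.457967 / 0.987117 = -2.490

-2.490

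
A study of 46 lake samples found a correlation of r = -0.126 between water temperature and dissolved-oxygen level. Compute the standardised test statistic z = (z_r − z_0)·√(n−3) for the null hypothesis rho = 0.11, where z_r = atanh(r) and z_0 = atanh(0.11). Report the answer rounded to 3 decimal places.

-1.555

z_r = atanh(-0.126) = -0.126673,  z_0 = atanh(0.11) = 0.110447
SE = 1/√(n−3) = 1/√43 = 0.152499
z = (z_r − z_0)/SE = (-0.126673 − 0.110447) / 0.152499 = -0.237120 / 0.152499 = -1.555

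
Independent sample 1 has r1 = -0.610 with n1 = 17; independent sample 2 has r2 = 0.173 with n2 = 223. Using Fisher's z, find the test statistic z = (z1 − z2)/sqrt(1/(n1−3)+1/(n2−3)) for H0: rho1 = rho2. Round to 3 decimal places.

Fisher z-transforms: z1 = atanh(-0.610) = -0.708921, z2 = atanh(0.173) = 0.174758; difference d = -0.883679
Var(d) = 1/14 + 1/220 = 0.0714286 + 0.0045455 = 0.0759741
z = d/√Var(d) = -0.883679 / √0.0759741 = -0.883679 / 0.275634 = -3.206

-3.206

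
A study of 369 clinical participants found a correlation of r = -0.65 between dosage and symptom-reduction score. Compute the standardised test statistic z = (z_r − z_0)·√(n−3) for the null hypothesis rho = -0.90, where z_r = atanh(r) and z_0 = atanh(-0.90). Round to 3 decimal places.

Fisher z: atanh(-0.65) = -0.775299, atanh(-0.90) = -1.472219
z = (z_r − z_0)·√(n−3) = (-0.775299 − (-1.472219))·√366 = 0.696920 · 19.131126 = 13.333

13.333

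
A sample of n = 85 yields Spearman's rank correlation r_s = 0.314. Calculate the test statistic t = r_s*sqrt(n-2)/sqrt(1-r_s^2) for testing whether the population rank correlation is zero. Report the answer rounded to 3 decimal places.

1 − r_s² = 1 − 0.098596 = 0.901404;  √(1−r_s²) = 0.949423
√(n−2) = √83 = 9.110434
t = r_s·√(n−2)/√(1−r_s²) = 0.314 · 9.110434 / 0.949423 = 3.013

3.013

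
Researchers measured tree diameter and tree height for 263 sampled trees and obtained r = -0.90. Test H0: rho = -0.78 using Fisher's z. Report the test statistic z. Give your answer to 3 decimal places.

-6.883

z_r = atanh(-0.90) = -1.472219,  z_0 = atanh(-0.78) = -1.045371
SE = 1/√(n−3) = 1/√260 = 0.062017
z = (z_r − z_0)/SE = (-1.472219 − (-1.045371)) / 0.062017 = -0.426848 / 0.062017 = -6.883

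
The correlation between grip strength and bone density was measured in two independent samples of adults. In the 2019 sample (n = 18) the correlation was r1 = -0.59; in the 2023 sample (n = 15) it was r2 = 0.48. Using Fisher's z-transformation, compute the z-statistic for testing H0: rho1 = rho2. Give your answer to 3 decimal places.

-3.100

z1 = atanh(-0.59) = -0.677666,  z2 = atanh(0.48) = 0.522984
SE = √(1/(n1−3) + 1/(n2−3)) = √(1/15 + 1/12) = √(0.0666667 + 0.0833333) = √0.1500000 = 0.387298
z = (z1 − z2)/SE = (-0.677666 − 0.522984) / 0.387298 = -1.200650 / 0.387298 = -3.100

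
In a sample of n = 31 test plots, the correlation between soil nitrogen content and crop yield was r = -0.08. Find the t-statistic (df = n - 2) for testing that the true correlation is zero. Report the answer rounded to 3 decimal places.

t = r·√(n−2) / √(1−r²) with r = -0.08, n = 31
  = -0.08·√29 / √(1 − 0.0064)
  = -0.08·5.385165 / 0.996795
  = -0.430813 / 0.996795 = -0.432

-0.432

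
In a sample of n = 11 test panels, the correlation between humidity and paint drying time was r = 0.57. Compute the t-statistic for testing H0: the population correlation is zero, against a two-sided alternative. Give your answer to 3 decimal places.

2.081

t = r·√(n−2) / √(1−r²) with r = 0.57, n = 11
  = 0.57·√9 / √(1 − 0.3249)
  = 0.57·3.000000 / 0.821645
  = 1.710000 / 0.821645 = 2.081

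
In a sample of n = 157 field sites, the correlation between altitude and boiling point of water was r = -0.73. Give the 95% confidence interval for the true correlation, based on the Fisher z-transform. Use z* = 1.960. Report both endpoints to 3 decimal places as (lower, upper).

(-0.796, -0.647)

Fisher z: z_r = atanh(r) = ½·ln((1+(-0.73))/(1−(-0.73))) = -0.928727
SE(z) = 1/√(n−3) = 1/√154 = 0.080582
95% ⇒ z* = 1.960; margin = 1.960·0.080582 = 0.157941
CI on z-scale: (-1.086668, -0.770786)
Back-transform: tanh(-1.086668) = -0.795659, tanh(-0.770786) = -0.647386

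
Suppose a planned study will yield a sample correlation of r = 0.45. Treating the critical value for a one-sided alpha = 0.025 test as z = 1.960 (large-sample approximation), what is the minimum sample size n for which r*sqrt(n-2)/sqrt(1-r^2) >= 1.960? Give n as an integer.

r√(n−2)/√(1−r²) ≥ 1.960  ⇔  n−2 ≥ (1.960)²·(1−r²)/r²
(1−r²)/r² = (1−0.2025)/0.2025 = 3.9383
n ≥ 2 + 3.8416·3.9383 = 2 + 15.1294 = 17.1294
⌈17.1294⌉ = 18

18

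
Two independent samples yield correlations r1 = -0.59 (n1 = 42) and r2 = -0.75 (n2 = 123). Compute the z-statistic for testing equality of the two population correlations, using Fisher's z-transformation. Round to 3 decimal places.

1.602

Fisher z-transforms: z1 = atanh(-0.59) = -0.677666, z2 = atanh(-0.75) = -0.972955; difference d = 0.295289
Var(d) = 1/39 + 1/120 = 0.0256410 + 0.0083333 = 0.0339743
z = d/√Var(d) = 0.295289 / √0.0339743 = 0.295289 / 0.184321 = 1.602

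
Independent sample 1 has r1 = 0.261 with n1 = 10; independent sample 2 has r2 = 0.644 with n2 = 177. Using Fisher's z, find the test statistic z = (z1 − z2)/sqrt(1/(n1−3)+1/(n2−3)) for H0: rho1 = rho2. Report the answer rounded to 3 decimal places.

Fisher z-transforms: z1 = atanh(0.261) = 0.267181, z2 = atanh(0.644) = 0.764978; difference d = -0.497797
Var(d) = 1/7 + 1/174 = 0.1428571 + 0.0057471 = 0.1486042
z = d/√Var(d) = -0.497797 / √0.1486042 = -0.497797 / 0.385492 = -1.291

-1.291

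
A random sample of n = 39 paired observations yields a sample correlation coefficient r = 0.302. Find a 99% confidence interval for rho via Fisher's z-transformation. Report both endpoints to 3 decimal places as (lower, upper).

z_r = atanh(0.302) = 0.311719;  SE = 1/√(n−3) = 1/√36 = 0.166667
z-limits: 0.311719 ± 2.576·0.166667 = 0.311719 ± 0.429334 = [-0.117615, 0.741053]
ρ-limits: (tanh -0.117615, tanh 0.741053) = (-0.117, 0.630)

(-0.117, 0.630)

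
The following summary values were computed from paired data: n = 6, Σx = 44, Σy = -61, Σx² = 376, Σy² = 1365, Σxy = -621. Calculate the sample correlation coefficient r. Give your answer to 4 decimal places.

S_xy = nΣxy − ΣxΣy = 6·(-621) − 44·(-61) = -3726 − (-2684) = -1042
S_xx = nΣx² − (Σx)² = 6·376 − 44² = 2256 − 1936 = 320
S_yy = nΣy² − (Σy)² = 6·1365 − (-61)² = 8190 − 3721 = 4469
r = S_xy / √(S_xx·S_yy) = -1042 / √(320·4469) = -1042 / √1430080 = -1042 / 1195.8595 = -0.8713

-0.8713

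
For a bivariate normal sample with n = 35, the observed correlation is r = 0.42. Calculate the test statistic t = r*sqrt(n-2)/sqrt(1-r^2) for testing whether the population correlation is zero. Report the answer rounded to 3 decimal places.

2.659

t = r·√(n−2) / √(1−r²) with r = 0.42, n = 35
  = 0.42·√33 / √(1 − 0.1764)
  = 0.42·5.744563 / 0.907524
  = 2.412716 / 0.907524 = 2.659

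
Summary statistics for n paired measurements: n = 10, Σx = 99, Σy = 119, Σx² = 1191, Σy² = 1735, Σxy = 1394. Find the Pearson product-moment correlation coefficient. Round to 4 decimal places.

S_xy = nΣxy − ΣxΣy = 10·1394 − 99·119 = 13940 − 11781 = 2159
S_xx = nΣx² − (Σx)² = 10·1191 − 99² = 11910 − 9801 = 2109
S_yy = nΣy² − (Σy)² = 10·1735 − 119² = 17350 − 14161 = 3189
r = S_xy / √(S_xx·S_yy) = 2159 / √(2109·3189) = 2159 / √6725601 = 2159 / 2593.3764 = 0.8325

0.8325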